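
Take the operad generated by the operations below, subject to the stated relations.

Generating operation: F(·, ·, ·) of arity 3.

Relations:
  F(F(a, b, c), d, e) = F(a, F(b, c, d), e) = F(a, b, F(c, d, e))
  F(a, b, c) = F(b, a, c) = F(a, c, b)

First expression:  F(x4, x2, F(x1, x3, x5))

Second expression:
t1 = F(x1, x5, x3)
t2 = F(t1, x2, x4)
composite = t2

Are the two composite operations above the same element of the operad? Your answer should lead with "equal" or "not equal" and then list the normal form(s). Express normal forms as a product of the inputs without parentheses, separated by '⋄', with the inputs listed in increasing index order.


equal; the common form is x1 ⋄ x2 ⋄ x3 ⋄ x4 ⋄ x5

Normal form of the first expression: x1 ⋄ x2 ⋄ x3 ⋄ x4 ⋄ x5
Normal form of the second expression: x1 ⋄ x2 ⋄ x3 ⋄ x4 ⋄ x5
The forms coincide; equal.


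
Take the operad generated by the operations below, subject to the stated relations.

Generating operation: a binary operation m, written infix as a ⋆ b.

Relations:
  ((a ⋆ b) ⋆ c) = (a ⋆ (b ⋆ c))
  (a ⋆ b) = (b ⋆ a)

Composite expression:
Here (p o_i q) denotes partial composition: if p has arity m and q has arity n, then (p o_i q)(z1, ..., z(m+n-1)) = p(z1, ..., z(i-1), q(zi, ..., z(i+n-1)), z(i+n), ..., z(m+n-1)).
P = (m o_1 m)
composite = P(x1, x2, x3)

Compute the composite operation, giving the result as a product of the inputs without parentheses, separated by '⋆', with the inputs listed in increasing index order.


x1 ⋆ x2 ⋆ x3

Shape and order are irrelevant to m; the x-input set decides.
(x1 ⋆ x2) collapses to x1 ⋆ x2
((x1 ⋆ x2) ⋆ x3) collapses to x1 ⋆ x2 ⋆ x3
sorting the factors by input index: x1 ⋆ x2 ⋆ x3


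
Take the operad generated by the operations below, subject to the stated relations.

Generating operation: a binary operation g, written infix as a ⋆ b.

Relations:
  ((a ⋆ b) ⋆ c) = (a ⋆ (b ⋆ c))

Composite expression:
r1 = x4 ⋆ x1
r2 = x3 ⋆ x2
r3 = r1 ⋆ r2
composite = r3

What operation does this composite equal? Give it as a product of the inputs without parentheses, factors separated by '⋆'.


Key point: g is associative — brackets drop, the x-order remains.
(x4 ⋆ x1) collapses to x4 ⋆ x1
(x3 ⋆ x2) collapses to x3 ⋆ x2
((x4 ⋆ x1) ⋆ (x3 ⋆ x2)) collapses to x4 ⋆ x1 ⋆ x3 ⋆ x2

x4 ⋆ x1 ⋆ x3 ⋆ x2


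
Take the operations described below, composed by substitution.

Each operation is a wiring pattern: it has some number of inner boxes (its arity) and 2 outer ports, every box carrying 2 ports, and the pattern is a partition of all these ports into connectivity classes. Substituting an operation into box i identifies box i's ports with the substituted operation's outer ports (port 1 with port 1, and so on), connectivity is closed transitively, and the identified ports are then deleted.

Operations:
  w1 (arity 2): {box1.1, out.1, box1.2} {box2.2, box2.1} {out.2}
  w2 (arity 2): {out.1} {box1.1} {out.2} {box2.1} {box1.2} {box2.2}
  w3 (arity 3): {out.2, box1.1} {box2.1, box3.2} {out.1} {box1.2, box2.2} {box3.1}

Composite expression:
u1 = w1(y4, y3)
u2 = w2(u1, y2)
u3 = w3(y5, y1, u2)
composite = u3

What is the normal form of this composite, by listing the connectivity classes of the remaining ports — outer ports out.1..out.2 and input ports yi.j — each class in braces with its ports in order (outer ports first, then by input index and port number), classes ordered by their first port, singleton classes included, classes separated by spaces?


Reachability decides: close wires over w3-identified ports.
w1 over (y4, y3) gives {out.1, y4.1, y4.2} {out.2} {y3.1, y3.2}, out.j being that stage's outer ports
w2 over (y4, y3, y2) gives {out.1} {out.2} {y2.1} {y2.2} {y3.1, y3.2} {y4.1, y4.2}, out.j being that stage's outer ports
w3 over (y5, y1, y4, y3, y2) gives {out.1} {out.2, y5.1} {y1.1} {y1.2, y5.2} {y2.1} {y2.2} {y3.1, y3.2} {y4.1, y4.2}, out.j being that stage's outer ports

{out.1} {out.2, y5.1} {y1.1} {y1.2, y5.2} {y2.1} {y2.2} {y3.1, y3.2} {y4.1, y4.2}


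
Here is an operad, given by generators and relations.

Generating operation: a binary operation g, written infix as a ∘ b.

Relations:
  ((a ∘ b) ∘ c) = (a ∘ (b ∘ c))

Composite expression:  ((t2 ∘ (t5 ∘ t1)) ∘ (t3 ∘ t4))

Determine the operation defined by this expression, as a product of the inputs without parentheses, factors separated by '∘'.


t2 ∘ t5 ∘ t1 ∘ t3 ∘ t4

The g-tree's shape is irrelevant; the t-reading-order decides.
(t5 ∘ t1) collapses to t5 ∘ t1
(t2 ∘ (t5 ∘ t1)) collapses to t2 ∘ t5 ∘ t1
(t3 ∘ t4) collapses to t3 ∘ t4
((t2 ∘ (t5 ∘ t1)) ∘ (t3 ∘ t4)) collapses to t2 ∘ t5 ∘ t1 ∘ t3 ∘ t4


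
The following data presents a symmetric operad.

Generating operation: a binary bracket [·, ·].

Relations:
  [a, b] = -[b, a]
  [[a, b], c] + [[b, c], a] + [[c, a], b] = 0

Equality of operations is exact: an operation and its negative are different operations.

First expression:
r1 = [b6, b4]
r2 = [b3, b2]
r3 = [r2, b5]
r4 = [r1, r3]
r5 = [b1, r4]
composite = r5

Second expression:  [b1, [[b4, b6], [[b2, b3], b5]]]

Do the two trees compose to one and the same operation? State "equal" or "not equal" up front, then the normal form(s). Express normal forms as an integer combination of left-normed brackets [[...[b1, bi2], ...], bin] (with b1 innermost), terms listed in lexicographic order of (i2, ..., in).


equal; both compose to -[[[[[b1, b2], b3], b5], b4], b6] + [[[[[b1, b2], b3], b5], b6], b4] + [[[[[b1, b3], b2], b5], b4], b6] - [[[[[b1, b3], b2], b5], b6], b4] + [[[[[b1, b4], b6], b2], b3], b5] - [[[[[b1, b4], b6], b3], b2], b5] - [[[[[b1, b4], b6], b5], b2], b3] + [[[[[b1, b4], b6], b5], b3], b2] + [[[[[b1, b5], b2], b3], b4], b6] - [[[[[b1, b5], b2], b3], b6], b4] - [[[[[b1, b5], b3], b2], b4], b6] + [[[[[b1, b5], b3], b2], b6], b4] - [[[[[b1, b6], b4], b2], b3], b5] + [[[[[b1, b6], b4], b3], b2], b5] + [[[[[b1, b6], b4], b5], b2], b3] - [[[[[b1, b6], b4], b5], b3], b2]

The first expression reduces to -[[[[[b1, b2], b3], b5], b4], b6] + [[[[[b1, b2], b3], b5], b6], b4] + [[[[[b1, b3], b2], b5], b4], b6] - [[[[[b1, b3], b2], b5], b6], b4] + [[[[[b1, b4], b6], b2], b3], b5] - [[[[[b1, b4], b6], b3], b2], b5] - [[[[[b1, b4], b6], b5], b2], b3] + [[[[[b1, b4], b6], b5], b3], b2] + [[[[[b1, b5], b2], b3], b4], b6] - [[[[[b1, b5], b2], b3], b6], b4] - [[[[[b1, b5], b3], b2], b4], b6] + [[[[[b1, b5], b3], b2], b6], b4] - [[[[[b1, b6], b4], b2], b3], b5] + [[[[[b1, b6], b4], b3], b2], b5] + [[[[[b1, b6], b4], b5], b2], b3] - [[[[[b1, b6], b4], b5], b3], b2]
The second expression reduces to -[[[[[b1, b2], b3], b5], b4], b6] + [[[[[b1, b2], b3], b5], b6], b4] + [[[[[b1, b3], b2], b5], b4], b6] - [[[[[b1, b3], b2], b5], b6], b4] + [[[[[b1, b4], b6], b2], b3], b5] - [[[[[b1, b4], b6], b3], b2], b5] - [[[[[b1, b4], b6], b5], b2], b3] + [[[[[b1, b4], b6], b5], b3], b2] + [[[[[b1, b5], b2], b3], b4], b6] - [[[[[b1, b5], b2], b3], b6], b4] - [[[[[b1, b5], b3], b2], b4], b6] + [[[[[b1, b5], b3], b2], b6], b4] - [[[[[b1, b6], b4], b2], b3], b5] + [[[[[b1, b6], b4], b3], b2], b5] + [[[[[b1, b6], b4], b5], b2], b3] - [[[[[b1, b6], b4], b5], b3], b2]
The forms coincide; equal.


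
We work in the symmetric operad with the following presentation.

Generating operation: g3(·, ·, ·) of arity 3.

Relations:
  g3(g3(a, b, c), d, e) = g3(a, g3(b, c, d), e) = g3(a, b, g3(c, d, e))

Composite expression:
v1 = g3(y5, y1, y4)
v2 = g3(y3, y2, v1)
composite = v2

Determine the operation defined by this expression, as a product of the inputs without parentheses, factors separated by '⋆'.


Key point: g3 is associative — brackets drop, the y-order remains.
g3(y5, y1, y4) unparenthesizes to y5 ⋆ y1 ⋆ y4
g3(y3, y2, g3(y5, y1, y4)) unparenthesizes to y3 ⋆ y2 ⋆ y5 ⋆ y1 ⋆ y4

y3 ⋆ y2 ⋆ y5 ⋆ y1 ⋆ y4


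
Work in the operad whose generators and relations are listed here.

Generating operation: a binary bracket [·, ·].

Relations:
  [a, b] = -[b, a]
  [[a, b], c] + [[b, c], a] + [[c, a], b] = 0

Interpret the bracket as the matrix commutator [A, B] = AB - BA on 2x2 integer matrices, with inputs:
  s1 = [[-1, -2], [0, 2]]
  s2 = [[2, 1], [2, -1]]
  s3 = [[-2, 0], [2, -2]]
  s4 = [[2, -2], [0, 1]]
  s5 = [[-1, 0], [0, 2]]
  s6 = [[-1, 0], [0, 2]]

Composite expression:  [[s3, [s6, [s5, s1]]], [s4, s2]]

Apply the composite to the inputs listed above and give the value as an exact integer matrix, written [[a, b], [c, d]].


[[0, 504], [144, 0]]

[s5, s1] = [[0, 6], [0, 0]]
[s6, [s5, s1]] = [[0, -18], [0, 0]]
[s3, [s6, [s5, s1]]] = [[36, 0], [0, -36]]
[s4, s2] = [[-4, 7], [-2, 4]]
[[s3, [s6, [s5, s1]]], [s4, s2]] = [[0, 504], [144, 0]]


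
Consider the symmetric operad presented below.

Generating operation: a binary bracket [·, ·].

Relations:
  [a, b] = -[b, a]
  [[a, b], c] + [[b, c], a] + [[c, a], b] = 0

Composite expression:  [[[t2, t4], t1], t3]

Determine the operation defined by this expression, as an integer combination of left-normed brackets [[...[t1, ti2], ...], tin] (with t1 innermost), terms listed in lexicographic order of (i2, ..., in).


-[[[t1, t2], t4], t3] + [[[t1, t4], t2], t3]

Left-normed coefficients sit on the t1-initial expansion words.
Composite bracket: [[[t2, t4], t1], t3]
Full expansion: 8 signed words from ab - ba (2^3 = 8).
Keep just the words that open with t1:
  from t1t2t4t3, sign -1: term -[[[t1, t2], t4], t3]
  from t1t4t2t3, sign +1: term +[[[t1, t4], t2], t3]


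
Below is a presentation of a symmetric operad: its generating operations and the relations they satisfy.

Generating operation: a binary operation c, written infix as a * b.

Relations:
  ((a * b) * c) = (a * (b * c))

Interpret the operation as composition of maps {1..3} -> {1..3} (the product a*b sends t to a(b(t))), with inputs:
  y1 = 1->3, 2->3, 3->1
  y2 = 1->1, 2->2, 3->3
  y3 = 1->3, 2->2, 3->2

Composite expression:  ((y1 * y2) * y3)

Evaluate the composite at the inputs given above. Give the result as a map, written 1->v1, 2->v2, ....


1->1, 2->3, 3->3

(y1 * y2) = 1->3, 2->3, 3->1
((y1 * y2) * y3) = 1->1, 2->3, 3->3


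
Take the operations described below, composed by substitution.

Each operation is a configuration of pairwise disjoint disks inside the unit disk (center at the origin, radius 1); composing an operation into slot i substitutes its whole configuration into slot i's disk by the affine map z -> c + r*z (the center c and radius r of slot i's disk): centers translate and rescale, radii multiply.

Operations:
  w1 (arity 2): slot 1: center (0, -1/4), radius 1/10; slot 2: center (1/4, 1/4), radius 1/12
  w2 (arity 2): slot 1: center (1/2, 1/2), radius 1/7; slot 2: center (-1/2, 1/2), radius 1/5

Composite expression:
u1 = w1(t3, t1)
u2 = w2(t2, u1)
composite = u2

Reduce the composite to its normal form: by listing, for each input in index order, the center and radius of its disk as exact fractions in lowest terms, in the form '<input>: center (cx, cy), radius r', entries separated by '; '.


Each t-disk chains the slot maps above it in w2; radii multiply.
t2: after 1 affine step, its disk has center (1/2, 1/2), radius 1/7
t3: after 2 affine steps, its disk has center (-1/2, 9/20), radius 1/50
t1: after 2 affine steps, its disk has center (-9/20, 11/20), radius 1/60

t1: center (-9/20, 11/20), radius 1/60; t2: center (1/2, 1/2), radius 1/7; t3: center (-1/2, 9/20), radius 1/50


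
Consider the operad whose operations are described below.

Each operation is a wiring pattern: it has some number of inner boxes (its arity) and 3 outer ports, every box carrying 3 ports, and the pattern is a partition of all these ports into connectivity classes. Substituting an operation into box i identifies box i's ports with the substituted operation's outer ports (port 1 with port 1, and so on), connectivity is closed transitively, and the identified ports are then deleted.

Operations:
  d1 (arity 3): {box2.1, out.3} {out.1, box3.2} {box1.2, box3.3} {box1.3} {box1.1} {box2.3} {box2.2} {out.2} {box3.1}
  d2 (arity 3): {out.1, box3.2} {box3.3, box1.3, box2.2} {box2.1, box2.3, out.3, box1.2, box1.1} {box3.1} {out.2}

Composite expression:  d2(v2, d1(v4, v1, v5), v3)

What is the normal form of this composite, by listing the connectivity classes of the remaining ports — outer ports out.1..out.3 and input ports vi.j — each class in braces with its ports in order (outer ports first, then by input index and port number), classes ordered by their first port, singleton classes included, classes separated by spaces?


{out.1, v3.2} {out.2} {out.3, v1.1, v2.1, v2.2, v5.2} {v1.2} {v1.3} {v2.3, v3.3} {v3.1} {v4.1} {v4.2, v5.3} {v4.3} {v5.1}

Substituting into d2 glues patterns; closure does the rest.
after d1, the pattern on (v4, v1, v5) reads {out.1, v5.2} {out.2} {out.3, v1.1} {v1.2} {v1.3} {v4.1} {v4.2, v5.3} {v4.3} {v5.1} (out.j = its outer ports)
after d2, the pattern on (v2, v4, v1, v5, v3) reads {out.1, v3.2} {out.2} {out.3, v1.1, v2.1, v2.2, v5.2} {v1.2} {v1.3} {v2.3, v3.3} {v3.1} {v4.1} {v4.2, v5.3} {v4.3} {v5.1} (out.j = its outer ports)


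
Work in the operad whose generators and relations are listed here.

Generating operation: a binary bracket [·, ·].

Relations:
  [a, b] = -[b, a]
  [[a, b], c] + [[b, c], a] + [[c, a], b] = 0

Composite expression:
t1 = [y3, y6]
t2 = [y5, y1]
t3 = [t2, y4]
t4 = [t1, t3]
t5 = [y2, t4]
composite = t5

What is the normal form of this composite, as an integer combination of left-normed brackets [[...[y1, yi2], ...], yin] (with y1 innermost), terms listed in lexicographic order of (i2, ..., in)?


-[[[[[y1, y5], y4], y3], y6], y2] + [[[[[y1, y5], y4], y6], y3], y2]


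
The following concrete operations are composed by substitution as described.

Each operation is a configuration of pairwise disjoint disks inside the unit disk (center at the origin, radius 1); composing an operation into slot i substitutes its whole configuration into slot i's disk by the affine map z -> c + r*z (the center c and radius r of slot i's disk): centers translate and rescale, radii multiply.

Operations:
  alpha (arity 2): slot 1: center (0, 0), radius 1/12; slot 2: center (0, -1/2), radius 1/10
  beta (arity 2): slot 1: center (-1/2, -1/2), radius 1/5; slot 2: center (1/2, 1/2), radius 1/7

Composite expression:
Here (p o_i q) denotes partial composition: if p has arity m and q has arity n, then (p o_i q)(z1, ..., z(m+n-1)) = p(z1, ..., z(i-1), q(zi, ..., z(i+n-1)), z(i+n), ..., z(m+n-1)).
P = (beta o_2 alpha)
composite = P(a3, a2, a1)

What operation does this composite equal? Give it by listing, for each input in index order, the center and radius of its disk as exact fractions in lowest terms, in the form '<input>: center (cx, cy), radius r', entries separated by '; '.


a1: center (1/2, 3/7), radius 1/70; a2: center (1/2, 1/2), radius 1/84; a3: center (-1/2, -1/2), radius 1/5

Nesting under beta composes maps z -> c + r*z down each a-path.
for a3, the 1-step affine chain lands on center (-1/2, -1/2), radius 1/5
for a2, the 2-step affine chain lands on center (1/2, 1/2), radius 1/84
for a1, the 2-step affine chain lands on center (1/2, 3/7), radius 1/70


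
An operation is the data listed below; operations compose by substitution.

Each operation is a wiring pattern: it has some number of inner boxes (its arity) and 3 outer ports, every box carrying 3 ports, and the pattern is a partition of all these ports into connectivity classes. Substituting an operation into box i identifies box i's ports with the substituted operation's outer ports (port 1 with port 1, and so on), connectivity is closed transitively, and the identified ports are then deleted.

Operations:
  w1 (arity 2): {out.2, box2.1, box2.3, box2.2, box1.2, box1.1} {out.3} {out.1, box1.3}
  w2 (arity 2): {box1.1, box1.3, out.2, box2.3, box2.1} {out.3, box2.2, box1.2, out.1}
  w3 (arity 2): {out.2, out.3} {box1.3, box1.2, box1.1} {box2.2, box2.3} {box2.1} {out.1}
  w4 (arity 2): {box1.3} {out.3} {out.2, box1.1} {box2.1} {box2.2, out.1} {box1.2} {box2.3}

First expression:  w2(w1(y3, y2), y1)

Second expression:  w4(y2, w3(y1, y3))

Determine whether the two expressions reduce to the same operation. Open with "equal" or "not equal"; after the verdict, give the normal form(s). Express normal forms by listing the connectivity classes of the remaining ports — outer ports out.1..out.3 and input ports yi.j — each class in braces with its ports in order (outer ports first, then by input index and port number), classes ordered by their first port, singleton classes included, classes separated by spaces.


Reducing the first expression gives {out.1, out.3, y1.2, y2.1, y2.2, y2.3, y3.1, y3.2} {out.2, y1.1, y1.3, y3.3}
Reducing the second expression gives {out.1} {out.2, y2.1} {out.3} {y1.1, y1.2, y1.3} {y2.2} {y2.3} {y3.1} {y3.2, y3.3}
The normal forms differ: not equal.

not equal; the first gives {out.1, out.3, y1.2, y2.1, y2.2, y2.3, y3.1, y3.2} {out.2, y1.1, y1.3, y3.3} and the second {out.1} {out.2, y2.1} {out.3} {y1.1, y1.2, y1.3} {y2.2} {y2.3} {y3.1} {y3.2, y3.3}


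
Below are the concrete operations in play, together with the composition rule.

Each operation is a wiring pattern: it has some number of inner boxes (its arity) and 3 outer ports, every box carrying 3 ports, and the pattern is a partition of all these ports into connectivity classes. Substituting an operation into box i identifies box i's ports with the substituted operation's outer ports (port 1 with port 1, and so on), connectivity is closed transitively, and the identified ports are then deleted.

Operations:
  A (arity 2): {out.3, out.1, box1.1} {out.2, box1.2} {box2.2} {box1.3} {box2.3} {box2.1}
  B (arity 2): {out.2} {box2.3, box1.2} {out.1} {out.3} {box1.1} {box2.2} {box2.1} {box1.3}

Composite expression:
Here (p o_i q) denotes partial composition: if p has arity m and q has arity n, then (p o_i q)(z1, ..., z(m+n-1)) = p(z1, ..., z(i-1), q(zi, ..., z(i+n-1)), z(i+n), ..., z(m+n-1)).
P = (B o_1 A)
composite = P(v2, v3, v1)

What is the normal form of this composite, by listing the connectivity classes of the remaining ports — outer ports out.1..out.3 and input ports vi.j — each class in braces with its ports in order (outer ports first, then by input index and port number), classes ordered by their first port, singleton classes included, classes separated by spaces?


{out.1} {out.2} {out.3} {v1.1} {v1.2} {v1.3, v2.2} {v2.1} {v2.3} {v3.1} {v3.2} {v3.3}

Reachability decides: close wires over B-identified ports.
stage A: inputs (v2, v3), connectivity {out.1, out.3, v2.1} {out.2, v2.2} {v2.3} {v3.1} {v3.2} {v3.3}, out.j its boundary
stage B: inputs (v2, v3, v1), connectivity {out.1} {out.2} {out.3} {v1.1} {v1.2} {v1.3, v2.2} {v2.1} {v2.3} {v3.1} {v3.2} {v3.3}, out.j its boundary


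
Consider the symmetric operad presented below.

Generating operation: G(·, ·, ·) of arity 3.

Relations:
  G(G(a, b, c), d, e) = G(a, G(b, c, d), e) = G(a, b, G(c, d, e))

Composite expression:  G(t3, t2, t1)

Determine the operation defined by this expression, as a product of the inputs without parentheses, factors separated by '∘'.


t3 ∘ t2 ∘ t1

Key point: G is associative — brackets drop, the t-order remains.
G(t3, t2, t1) spells out as t3 ∘ t2 ∘ t1


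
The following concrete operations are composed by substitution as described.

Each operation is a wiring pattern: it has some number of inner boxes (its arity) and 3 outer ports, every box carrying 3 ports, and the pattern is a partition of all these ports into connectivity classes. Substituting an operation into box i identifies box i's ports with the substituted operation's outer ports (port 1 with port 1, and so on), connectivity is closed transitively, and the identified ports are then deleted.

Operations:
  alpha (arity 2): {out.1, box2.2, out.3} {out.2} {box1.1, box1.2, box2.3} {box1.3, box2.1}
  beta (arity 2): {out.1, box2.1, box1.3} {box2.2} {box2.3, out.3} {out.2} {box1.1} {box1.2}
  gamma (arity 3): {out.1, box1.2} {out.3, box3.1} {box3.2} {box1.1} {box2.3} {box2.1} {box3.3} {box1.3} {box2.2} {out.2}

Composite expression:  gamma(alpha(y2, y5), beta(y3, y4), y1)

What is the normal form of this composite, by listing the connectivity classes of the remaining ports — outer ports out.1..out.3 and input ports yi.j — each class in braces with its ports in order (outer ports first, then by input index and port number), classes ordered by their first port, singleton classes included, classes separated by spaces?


{out.1} {out.2} {out.3, y1.1} {y1.2} {y1.3} {y2.1, y2.2, y5.3} {y2.3, y5.1} {y3.1} {y3.2} {y3.3, y4.1} {y4.2} {y4.3} {y5.2}

Reachability decides: close wires over gamma-identified ports.
stage alpha: inputs (y2, y5), connectivity {out.1, out.3, y5.2} {out.2} {y2.1, y2.2, y5.3} {y2.3, y5.1}, out.j its boundary
stage beta: inputs (y3, y4), connectivity {out.1, y3.3, y4.1} {out.2} {out.3, y4.3} {y3.1} {y3.2} {y4.2}, out.j its boundary
stage gamma: inputs (y2, y5, y3, y4, y1), connectivity {out.1} {out.2} {out.3, y1.1} {y1.2} {y1.3} {y2.1, y2.2, y5.3} {y2.3, y5.1} {y3.1} {y3.2} {y3.3, y4.1} {y4.2} {y4.3} {y5.2}, out.j its boundary


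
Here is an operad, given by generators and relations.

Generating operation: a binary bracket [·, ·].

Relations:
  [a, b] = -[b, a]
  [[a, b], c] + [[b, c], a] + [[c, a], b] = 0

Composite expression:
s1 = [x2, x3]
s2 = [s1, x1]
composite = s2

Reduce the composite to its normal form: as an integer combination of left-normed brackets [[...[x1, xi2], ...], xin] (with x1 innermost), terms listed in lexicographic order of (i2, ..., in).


-[[x1, x2], x3] + [[x1, x3], x2]


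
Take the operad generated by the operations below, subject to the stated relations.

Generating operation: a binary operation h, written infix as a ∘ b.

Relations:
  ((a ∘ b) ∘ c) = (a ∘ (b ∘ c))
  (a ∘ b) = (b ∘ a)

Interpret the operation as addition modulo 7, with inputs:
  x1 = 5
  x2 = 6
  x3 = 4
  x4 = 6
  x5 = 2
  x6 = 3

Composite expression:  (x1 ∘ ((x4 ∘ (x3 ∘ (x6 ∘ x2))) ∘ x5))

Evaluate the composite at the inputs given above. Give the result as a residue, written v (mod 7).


5 (mod 7)


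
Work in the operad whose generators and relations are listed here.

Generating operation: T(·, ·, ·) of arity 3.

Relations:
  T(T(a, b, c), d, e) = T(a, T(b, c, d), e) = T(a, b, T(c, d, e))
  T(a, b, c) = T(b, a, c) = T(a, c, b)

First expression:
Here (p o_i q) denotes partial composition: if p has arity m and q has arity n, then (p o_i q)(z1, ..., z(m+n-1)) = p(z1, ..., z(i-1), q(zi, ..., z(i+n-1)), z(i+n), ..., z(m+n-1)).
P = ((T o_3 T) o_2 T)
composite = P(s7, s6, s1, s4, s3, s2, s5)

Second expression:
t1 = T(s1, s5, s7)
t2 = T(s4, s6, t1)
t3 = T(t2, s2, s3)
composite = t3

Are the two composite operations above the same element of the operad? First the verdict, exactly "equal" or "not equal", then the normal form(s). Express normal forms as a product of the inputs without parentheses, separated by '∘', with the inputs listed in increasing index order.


equal — both sides give s1 ∘ s2 ∘ s3 ∘ s4 ∘ s5 ∘ s6 ∘ s7


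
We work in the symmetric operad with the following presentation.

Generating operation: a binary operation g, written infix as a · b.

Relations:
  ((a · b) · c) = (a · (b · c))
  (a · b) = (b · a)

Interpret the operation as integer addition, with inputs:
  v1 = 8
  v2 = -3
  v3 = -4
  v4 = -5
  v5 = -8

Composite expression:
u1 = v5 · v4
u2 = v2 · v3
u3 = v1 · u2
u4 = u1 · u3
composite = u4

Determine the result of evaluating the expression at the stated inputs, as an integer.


(v5 · v4) = -13
(v2 · v3) = -7
(v1 · (v2 · v3)) = 1
((v5 · v4) · (v1 · (v2 · v3))) = -12

-12


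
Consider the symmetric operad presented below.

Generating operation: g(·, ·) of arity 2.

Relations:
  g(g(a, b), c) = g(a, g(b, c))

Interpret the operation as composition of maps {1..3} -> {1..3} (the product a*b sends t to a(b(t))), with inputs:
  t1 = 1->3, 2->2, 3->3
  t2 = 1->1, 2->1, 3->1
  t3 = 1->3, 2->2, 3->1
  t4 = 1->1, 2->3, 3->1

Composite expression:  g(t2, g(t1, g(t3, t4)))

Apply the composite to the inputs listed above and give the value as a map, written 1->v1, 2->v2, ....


1->1, 2->1, 3->1

g(t3, t4) = 1->3, 2->1, 3->3
g(t1, g(t3, t4)) = 1->3, 2->3, 3->3
g(t2, g(t1, g(t3, t4))) = 1->1, 2->1, 3->1


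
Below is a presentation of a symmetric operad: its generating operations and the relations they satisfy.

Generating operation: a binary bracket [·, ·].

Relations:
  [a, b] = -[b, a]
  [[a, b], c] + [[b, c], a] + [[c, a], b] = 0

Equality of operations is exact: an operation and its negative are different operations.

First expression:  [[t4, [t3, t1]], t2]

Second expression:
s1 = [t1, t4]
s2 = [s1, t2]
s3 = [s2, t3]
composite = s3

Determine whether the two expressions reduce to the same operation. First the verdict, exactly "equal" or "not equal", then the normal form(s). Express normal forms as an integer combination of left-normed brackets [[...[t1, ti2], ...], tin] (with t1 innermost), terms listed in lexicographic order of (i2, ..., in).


not equal — first [[[t1, t3], t4], t2], second [[[t1, t4], t2], t3]

Normal form of the first expression: [[[t1, t3], t4], t2]
Normal form of the second expression: [[[t1, t4], t2], t3]
They disagree, so not equal.


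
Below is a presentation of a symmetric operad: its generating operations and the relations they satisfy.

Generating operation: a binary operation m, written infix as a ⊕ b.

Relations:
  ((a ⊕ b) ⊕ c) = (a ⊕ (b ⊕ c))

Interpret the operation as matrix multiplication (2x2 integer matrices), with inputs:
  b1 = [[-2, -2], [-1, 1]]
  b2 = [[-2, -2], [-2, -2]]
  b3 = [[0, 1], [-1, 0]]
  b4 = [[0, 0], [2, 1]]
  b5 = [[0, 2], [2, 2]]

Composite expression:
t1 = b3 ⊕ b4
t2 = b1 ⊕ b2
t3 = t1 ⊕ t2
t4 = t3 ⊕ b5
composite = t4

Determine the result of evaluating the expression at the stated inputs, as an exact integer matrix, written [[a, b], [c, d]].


[[32, 64], [0, 0]]

(b3 ⊕ b4) = [[2, 1], [0, 0]]
(b1 ⊕ b2) = [[8, 8], [0, 0]]
((b3 ⊕ b4) ⊕ (b1 ⊕ b2)) = [[16, 16], [0, 0]]
(((b3 ⊕ b4) ⊕ (b1 ⊕ b2)) ⊕ b5) = [[32, 64], [0, 0]]


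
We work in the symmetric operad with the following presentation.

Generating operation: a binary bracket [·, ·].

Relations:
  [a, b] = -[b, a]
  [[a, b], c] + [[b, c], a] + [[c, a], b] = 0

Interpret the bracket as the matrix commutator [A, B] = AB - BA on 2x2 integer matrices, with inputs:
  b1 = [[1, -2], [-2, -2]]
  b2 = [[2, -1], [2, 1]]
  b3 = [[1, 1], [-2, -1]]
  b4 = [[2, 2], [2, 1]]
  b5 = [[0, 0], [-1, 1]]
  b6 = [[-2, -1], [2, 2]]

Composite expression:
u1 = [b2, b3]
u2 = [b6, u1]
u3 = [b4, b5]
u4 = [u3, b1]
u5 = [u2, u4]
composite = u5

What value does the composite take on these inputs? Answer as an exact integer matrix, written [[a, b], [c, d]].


[b2, b3] = [[0, 3], [6, 0]]
[b6, [b2, b3]] = [[-12, -12], [24, 12]]
[b4, b5] = [[-2, 2], [-1, 2]]
[[b4, b5], b1] = [[-6, 2], [-11, 6]]
[[b6, [b2, b3]], [[b4, b5], b1]] = [[84, -192], [-552, -84]]

[[84, -192], [-552, -84]]


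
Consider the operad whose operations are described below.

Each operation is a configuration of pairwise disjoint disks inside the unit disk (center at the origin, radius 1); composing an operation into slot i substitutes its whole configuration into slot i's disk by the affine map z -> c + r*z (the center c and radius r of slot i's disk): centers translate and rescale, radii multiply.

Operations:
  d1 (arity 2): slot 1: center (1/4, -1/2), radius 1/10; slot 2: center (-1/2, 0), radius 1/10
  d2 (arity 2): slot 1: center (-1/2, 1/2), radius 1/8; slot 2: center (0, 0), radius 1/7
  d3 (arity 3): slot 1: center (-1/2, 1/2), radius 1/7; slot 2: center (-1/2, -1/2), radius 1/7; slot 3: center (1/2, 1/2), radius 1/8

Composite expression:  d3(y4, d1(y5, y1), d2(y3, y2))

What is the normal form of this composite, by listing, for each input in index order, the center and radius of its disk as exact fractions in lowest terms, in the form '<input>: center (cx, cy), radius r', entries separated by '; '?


y1: center (-4/7, -1/2), radius 1/70; y2: center (1/2, 1/2), radius 1/56; y3: center (7/16, 9/16), radius 1/64; y4: center (-1/2, 1/2), radius 1/7; y5: center (-13/28, -4/7), radius 1/70

Affine substitution under d3: radii multiply and y-centers shift.
input y4: composing its 1 substitution step yields center (-1/2, 1/2), radius 1/7
input y5: composing its 2 substitution steps yields center (-13/28, -4/7), radius 1/70
input y1: composing its 2 substitution steps yields center (-4/7, -1/2), radius 1/70
input y3: composing its 2 substitution steps yields center (7/16, 9/16), radius 1/64
input y2: composing its 2 substitution steps yields center (1/2, 1/2), radius 1/56


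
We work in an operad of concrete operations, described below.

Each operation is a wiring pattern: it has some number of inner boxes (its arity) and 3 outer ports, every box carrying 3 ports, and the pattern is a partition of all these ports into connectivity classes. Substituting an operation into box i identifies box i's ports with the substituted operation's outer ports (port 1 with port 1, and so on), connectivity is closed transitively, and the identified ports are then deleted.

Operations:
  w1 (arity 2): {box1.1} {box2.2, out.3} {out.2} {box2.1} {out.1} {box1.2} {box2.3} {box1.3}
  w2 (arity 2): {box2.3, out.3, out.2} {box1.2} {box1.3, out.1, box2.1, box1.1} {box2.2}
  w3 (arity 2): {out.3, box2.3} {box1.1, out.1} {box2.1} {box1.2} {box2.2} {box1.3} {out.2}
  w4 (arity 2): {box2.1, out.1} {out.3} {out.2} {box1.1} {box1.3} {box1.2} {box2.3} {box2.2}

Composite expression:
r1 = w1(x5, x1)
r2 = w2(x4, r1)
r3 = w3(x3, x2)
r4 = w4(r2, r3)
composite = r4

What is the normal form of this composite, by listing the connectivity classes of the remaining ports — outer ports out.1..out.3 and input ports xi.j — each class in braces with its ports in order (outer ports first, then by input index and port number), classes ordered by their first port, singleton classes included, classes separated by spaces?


Reachability decides: close wires over w4-identified ports.
stage w1: inputs (x5, x1), connectivity {out.1} {out.2} {out.3, x1.2} {x1.1} {x1.3} {x5.1} {x5.2} {x5.3}, out.j its boundary
stage w2: inputs (x4, x5, x1), connectivity {out.1, x4.1, x4.3} {out.2, out.3, x1.2} {x1.1} {x1.3} {x4.2} {x5.1} {x5.2} {x5.3}, out.j its boundary
stage w3: inputs (x3, x2), connectivity {out.1, x3.1} {out.2} {out.3, x2.3} {x2.1} {x2.2} {x3.2} {x3.3}, out.j its boundary
stage w4: inputs (x4, x5, x1, x3, x2), connectivity {out.1, x3.1} {out.2} {out.3} {x1.1} {x1.2} {x1.3} {x2.1} {x2.2} {x2.3} {x3.2} {x3.3} {x4.1, x4.3} {x4.2} {x5.1} {x5.2} {x5.3}, out.j its boundary

{out.1, x3.1} {out.2} {out.3} {x1.1} {x1.2} {x1.3} {x2.1} {x2.2} {x2.3} {x3.2} {x3.3} {x4.1, x4.3} {x4.2} {x5.1} {x5.2} {x5.3}


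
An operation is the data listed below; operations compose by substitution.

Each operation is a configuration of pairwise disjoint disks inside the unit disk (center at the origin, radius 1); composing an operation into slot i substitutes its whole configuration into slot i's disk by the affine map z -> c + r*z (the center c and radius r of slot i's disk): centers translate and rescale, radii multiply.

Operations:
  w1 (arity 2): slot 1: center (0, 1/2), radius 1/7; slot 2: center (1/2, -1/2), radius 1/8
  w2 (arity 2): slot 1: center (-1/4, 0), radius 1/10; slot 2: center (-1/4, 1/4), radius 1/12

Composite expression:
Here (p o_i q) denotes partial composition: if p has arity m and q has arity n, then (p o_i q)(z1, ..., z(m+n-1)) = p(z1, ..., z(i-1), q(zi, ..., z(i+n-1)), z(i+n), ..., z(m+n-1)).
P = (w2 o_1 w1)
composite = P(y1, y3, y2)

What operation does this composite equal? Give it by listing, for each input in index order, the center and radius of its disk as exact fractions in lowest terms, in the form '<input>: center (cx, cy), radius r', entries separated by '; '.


y1: center (-1/4, 1/20), radius 1/70; y2: center (-1/4, 1/4), radius 1/12; y3: center (-1/5, -1/20), radius 1/80


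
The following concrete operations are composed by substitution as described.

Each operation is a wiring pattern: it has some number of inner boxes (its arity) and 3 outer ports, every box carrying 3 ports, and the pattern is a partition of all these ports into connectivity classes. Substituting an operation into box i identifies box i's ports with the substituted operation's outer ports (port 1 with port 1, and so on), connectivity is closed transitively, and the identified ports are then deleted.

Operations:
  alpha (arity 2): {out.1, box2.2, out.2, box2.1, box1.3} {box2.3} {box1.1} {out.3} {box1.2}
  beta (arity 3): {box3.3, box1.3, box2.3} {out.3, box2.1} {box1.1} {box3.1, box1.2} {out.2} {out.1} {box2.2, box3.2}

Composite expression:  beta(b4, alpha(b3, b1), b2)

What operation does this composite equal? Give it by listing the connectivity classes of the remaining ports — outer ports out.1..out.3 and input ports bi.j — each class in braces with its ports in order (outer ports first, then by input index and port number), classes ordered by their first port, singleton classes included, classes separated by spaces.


Reachability decides: close wires over beta-identified ports.
stage alpha: inputs (b3, b1), connectivity {out.1, out.2, b1.1, b1.2, b3.3} {out.3} {b1.3} {b3.1} {b3.2}, out.j its boundary
stage beta: inputs (b4, b3, b1, b2), connectivity {out.1} {out.2} {out.3, b1.1, b1.2, b2.2, b3.3} {b1.3} {b2.1, b4.2} {b2.3, b4.3} {b3.1} {b3.2} {b4.1}, out.j its boundary

{out.1} {out.2} {out.3, b1.1, b1.2, b2.2, b3.3} {b1.3} {b2.1, b4.2} {b2.3, b4.3} {b3.1} {b3.2} {b4.1}


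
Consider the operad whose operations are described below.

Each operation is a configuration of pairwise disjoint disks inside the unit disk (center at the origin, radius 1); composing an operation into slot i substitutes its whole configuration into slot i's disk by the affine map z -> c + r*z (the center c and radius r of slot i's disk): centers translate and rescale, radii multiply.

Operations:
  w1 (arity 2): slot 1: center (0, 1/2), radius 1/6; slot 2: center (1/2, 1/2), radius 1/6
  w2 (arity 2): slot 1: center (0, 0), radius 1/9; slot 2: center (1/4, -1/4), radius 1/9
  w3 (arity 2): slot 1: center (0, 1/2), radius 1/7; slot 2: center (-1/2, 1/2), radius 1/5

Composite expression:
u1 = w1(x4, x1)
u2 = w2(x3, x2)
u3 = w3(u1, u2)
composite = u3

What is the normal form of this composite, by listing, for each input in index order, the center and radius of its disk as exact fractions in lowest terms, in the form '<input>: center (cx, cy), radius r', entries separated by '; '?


x1: center (1/14, 4/7), radius 1/42; x2: center (-9/20, 9/20), radius 1/45; x3: center (-1/2, 1/2), radius 1/45; x4: center (0, 4/7), radius 1/42

Below w3, radii multiply path by path; the x-disk centers shift.
x4: after 2 affine steps, its disk has center (0, 4/7), radius 1/42
x1: after 2 affine steps, its disk has center (1/14, 4/7), radius 1/42
x3: after 2 affine steps, its disk has center (-1/2, 1/2), radius 1/45
x2: after 2 affine steps, its disk has center (-9/20, 9/20), radius 1/45


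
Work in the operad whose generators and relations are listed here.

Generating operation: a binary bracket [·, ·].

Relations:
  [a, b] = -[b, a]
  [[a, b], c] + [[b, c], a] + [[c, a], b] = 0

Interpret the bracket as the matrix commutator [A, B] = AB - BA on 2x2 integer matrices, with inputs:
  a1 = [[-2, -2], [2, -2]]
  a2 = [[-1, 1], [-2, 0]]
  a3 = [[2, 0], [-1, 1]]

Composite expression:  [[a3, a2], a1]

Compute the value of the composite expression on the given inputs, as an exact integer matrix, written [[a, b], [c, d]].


[a3, a2] = [[1, 1], [3, -1]]
[[a3, a2], a1] = [[8, -4], [-4, -8]]

[[8, -4], [-4, -8]]


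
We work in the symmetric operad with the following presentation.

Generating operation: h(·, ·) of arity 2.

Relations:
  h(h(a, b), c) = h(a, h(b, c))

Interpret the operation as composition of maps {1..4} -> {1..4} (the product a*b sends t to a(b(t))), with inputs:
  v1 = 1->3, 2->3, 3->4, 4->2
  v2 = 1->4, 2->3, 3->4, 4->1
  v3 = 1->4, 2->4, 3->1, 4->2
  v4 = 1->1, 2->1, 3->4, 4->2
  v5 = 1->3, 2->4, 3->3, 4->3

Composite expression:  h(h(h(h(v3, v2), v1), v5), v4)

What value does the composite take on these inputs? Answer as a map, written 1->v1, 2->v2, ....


1->4, 2->4, 3->4, 4->1

h(v3, v2) = 1->2, 2->1, 3->2, 4->4
h(h(v3, v2), v1) = 1->2, 2->2, 3->4, 4->1
h(h(h(v3, v2), v1), v5) = 1->4, 2->1, 3->4, 4->4
h(h(h(h(v3, v2), v1), v5), v4) = 1->4, 2->4, 3->4, 4->1


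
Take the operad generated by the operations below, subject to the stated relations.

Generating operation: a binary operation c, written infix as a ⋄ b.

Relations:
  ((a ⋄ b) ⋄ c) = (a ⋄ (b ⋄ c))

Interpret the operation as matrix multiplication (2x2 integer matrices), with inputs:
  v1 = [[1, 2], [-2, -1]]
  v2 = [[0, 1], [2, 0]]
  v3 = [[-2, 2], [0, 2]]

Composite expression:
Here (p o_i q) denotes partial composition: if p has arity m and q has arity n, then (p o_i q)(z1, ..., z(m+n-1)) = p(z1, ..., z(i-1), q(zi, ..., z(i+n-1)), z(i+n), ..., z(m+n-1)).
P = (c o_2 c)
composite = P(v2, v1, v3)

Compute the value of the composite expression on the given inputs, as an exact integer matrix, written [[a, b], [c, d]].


[[4, -6], [-4, 12]]


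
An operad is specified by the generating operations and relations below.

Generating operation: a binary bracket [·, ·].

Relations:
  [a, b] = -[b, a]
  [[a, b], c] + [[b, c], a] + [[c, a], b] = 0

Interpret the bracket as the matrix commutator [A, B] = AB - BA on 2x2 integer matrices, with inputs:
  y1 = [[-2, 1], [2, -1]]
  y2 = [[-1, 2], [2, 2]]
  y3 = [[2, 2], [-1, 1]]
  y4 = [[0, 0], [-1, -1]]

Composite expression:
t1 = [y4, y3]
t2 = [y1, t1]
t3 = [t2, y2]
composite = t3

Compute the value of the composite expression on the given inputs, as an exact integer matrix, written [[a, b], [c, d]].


[[-28, -34], [-8, 28]]

[y4, y3] = [[2, 2], [0, -2]]
[y1, [y4, y3]] = [[-4, -6], [8, 4]]
[[y1, [y4, y3]], y2] = [[-28, -34], [-8, 28]]


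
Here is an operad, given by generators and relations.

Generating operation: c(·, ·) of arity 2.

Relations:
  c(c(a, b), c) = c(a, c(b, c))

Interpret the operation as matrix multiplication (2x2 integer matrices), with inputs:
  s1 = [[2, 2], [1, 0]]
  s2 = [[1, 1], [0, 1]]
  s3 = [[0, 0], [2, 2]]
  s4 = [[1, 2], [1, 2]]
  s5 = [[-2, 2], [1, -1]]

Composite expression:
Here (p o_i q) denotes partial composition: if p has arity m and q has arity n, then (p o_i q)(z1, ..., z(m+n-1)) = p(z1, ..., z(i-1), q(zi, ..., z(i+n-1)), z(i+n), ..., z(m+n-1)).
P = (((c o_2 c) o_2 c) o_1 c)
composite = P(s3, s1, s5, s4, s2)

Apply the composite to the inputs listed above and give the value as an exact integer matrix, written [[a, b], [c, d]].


[[0, 0], [0, 0]]

c(s3, s1) = [[0, 0], [6, 4]]
c(s5, s4) = [[0, 0], [0, 0]]
c(c(s5, s4), s2) = [[0, 0], [0, 0]]
c(c(s3, s1), c(c(s5, s4), s2)) = [[0, 0], [0, 0]]


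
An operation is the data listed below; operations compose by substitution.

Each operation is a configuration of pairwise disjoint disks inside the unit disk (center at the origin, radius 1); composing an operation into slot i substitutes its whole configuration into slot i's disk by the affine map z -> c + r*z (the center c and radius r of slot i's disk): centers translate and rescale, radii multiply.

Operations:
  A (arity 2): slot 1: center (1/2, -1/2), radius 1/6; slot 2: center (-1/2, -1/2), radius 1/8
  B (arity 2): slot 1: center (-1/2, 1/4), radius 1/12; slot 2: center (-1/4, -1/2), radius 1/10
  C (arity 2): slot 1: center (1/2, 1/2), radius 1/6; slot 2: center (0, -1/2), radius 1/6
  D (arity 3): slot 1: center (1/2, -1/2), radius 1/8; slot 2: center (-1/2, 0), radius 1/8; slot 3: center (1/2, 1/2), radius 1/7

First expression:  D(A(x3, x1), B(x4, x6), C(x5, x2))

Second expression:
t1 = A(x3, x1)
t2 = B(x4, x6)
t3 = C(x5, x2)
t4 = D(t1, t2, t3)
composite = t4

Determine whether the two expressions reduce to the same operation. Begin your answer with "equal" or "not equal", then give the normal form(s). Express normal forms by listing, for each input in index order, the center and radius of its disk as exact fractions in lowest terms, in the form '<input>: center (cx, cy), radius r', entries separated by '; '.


In normal form, the first expression is x1: center (7/16, -9/16), radius 1/64; x2: center (1/2, 3/7), radius 1/42; x3: center (9/16, -9/16), radius 1/48; x4: center (-9/16, 1/32), radius 1/96; x5: center (4/7, 4/7), radius 1/42; x6: center (-17/32, -1/16), radius 1/80
In normal form, the second expression is x1: center (7/16, -9/16), radius 1/64; x2: center (1/2, 3/7), radius 1/42; x3: center (9/16, -9/16), radius 1/48; x4: center (-9/16, 1/32), radius 1/96; x5: center (4/7, 4/7), radius 1/42; x6: center (-17/32, -1/16), radius 1/80
Both agree, so they are equal.

equal — both sides give x1: center (7/16, -9/16), radius 1/64; x2: center (1/2, 3/7), radius 1/42; x3: center (9/16, -9/16), radius 1/48; x4: center (-9/16, 1/32), radius 1/96; x5: center (4/7, 4/7), radius 1/42; x6: center (-17/32, -1/16), radius 1/80
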